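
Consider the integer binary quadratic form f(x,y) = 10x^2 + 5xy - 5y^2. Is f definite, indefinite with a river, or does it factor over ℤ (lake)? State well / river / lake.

D = b²−4ac = 5² − 4·10·(-5) = 225
D = 15² is a perfect square ⇒ form factors over ℤ ⇒ lakes

lake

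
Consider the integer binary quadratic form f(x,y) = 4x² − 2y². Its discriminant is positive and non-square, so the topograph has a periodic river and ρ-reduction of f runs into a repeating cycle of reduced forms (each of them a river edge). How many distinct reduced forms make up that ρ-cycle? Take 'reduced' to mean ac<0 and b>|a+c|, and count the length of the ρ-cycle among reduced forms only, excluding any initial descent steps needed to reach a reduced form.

D = 32, ⌊√D⌋ = 5
descent: ρ → (-2,4,2)  [lands on river]
river: ρ → (2,4,-2)
ρ-cycle length = 2 (tail of 1 descent step not counted)

2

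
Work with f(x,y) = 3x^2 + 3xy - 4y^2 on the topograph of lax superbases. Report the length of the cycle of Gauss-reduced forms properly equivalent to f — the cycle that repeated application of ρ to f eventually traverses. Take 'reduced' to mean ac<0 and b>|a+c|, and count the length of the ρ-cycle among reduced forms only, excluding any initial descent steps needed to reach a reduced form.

D = 57, ⌊√D⌋ = 7
river: ρ → (-4,5,2)
river: ρ → (2,7,-1)
river: ρ → (-1,7,2)
river: ρ → (2,5,-4)
river: ρ → (-4,3,3)
river: ρ → (3,3,-4)
ρ-cycle length = 6 (tail of 0 descent steps not counted)

6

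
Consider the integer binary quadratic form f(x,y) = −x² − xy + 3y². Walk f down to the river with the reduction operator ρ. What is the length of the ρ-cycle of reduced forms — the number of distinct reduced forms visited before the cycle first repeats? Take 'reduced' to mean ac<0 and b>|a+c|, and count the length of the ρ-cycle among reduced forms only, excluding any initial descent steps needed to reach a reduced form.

D = 13, ⌊√D⌋ = 3
descent: ρ → (3,1,-1)
descent: ρ → (-1,3,1)  [lands on river]
river: ρ → (1,3,-1)
ρ-cycle length = 2 (tail of 2 descent steps not counted)

2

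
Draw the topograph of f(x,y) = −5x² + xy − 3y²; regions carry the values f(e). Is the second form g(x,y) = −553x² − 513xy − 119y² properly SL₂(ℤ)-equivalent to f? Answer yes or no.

D₁ = -59, D₂ = -59
f is negative-definite; reduce −f:
−f: flip: (5,-1,3)→(3,1,5)
−f: reduced (well bottom): (3,1,5) with a≤c, −a<b≤a
flip sign back: reduced form of f is (-3,-1,-5)
g is negative-definite; reduce −g:
−g: flip: (553,513,119)→(119,-513,553)
−g: translate: b→-37 (≡-513 mod 238), so (119,-513,553)→(119,-37,3)
−g: flip: (119,-37,3)→(3,37,119)
−g: translate: b→1 (≡37 mod 6), so (3,37,119)→(3,1,5)
−g: reduced (well bottom): (3,1,5) with a≤c, −a<b≤a
flip sign back: reduced form of g is (-3,-1,-5)
reduced forms (-3, -1, -5) vs (-3, -1, -5) ⇒ equivalent

yes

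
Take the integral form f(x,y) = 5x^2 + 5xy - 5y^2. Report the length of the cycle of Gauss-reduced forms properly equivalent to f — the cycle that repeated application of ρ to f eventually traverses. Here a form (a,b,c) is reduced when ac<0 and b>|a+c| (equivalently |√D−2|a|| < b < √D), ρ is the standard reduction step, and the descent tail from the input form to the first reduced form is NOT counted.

D = 125, ⌊√D⌋ = 11
river: ρ → (-5,5,5)
river: ρ → (5,5,-5)
ρ-cycle length = 2 (tail of 0 descent steps not counted)

2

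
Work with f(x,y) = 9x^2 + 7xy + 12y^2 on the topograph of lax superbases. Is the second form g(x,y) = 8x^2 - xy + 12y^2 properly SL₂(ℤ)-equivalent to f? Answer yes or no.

D₁ = -383, D₂ = -383
f: reduced (well bottom): (9,7,12) with a≤c, −a<b≤a
g: reduced (well bottom): (8,-1,12) with a≤c, −a<b≤a
reduced forms (9, 7, 12) vs (8, -1, 12) ⇒ inequivalent

no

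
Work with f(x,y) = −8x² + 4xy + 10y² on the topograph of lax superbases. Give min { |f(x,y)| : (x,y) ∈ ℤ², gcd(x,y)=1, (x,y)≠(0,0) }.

river: ρ → (10,16,-2)
river: ρ → (-2,16,10)
river: ρ → (10,4,-8)
river: ρ → (-8,12,6)
river: ρ → (6,12,-8)
river: ρ → (-8,4,10)
closes: descent 0, river 6
min |a| on river = 2

2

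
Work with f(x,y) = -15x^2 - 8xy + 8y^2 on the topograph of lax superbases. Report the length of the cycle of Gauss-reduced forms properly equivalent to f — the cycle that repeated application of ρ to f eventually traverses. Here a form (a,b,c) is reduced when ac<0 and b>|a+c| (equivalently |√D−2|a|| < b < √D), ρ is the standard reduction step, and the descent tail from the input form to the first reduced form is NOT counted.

D = 544, ⌊√D⌋ = 23
descent: ρ → (8,8,-15)  [lands on river]
river: ρ → (-15,22,1)
river: ρ → (1,22,-15)
river: ρ → (-15,8,8)
ρ-cycle length = 4 (tail of 1 descent step not counted)

4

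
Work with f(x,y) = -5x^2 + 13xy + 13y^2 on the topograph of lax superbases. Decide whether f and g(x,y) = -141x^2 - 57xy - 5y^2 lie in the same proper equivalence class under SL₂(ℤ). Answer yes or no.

D₁ = 429, D₂ = 429
river cycle of f (length 6): (13, 13, -5), (-5, 17, 7), (7, 11, -11), (-11, 11, 7), (7, 17, -5), (-5, 13, 13)
river cycle of g (length 6): (-5, 17, 7), (7, 11, -11), (-11, 11, 7), (7, 17, -5), (-5, 13, 13), (13, 13, -5)
cycles coincide ⇒ equivalent

yes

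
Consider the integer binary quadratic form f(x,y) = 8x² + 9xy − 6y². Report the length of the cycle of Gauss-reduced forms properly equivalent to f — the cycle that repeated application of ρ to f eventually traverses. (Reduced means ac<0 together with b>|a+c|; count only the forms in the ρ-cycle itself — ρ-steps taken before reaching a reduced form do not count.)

D = 273, ⌊√D⌋ = 16
river: ρ → (-6,15,2)
river: ρ → (2,13,-13)
river: ρ → (-13,13,2)
river: ρ → (2,15,-6)
river: ρ → (-6,9,8)
river: ρ → (8,7,-7)
river: ρ → (-7,7,8)
river: ρ → (8,9,-6)
ρ-cycle length = 8 (tail of 0 descent steps not counted)

8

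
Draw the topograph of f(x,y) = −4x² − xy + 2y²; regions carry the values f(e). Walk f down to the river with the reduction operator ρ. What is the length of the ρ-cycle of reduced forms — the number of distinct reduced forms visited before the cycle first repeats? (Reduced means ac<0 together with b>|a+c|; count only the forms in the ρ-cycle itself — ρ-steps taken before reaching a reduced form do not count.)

D = 33, ⌊√D⌋ = 5
descent: ρ → (2,5,-1)  [lands on river]
river: ρ → (-1,5,2)
river: ρ → (2,3,-3)
river: ρ → (-3,3,2)
ρ-cycle length = 4 (tail of 1 descent step not counted)

4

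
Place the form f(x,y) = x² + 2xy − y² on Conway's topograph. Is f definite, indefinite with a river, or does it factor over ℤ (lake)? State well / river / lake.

D = b²−4ac = 2² − 4·1·(-1) = 8
D > 0 non-square ⇒ indefinite ⇒ periodic river

river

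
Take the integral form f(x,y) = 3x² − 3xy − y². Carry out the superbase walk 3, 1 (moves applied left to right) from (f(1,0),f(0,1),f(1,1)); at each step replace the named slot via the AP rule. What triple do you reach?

start (3,-1,-1) = (f(1,0),f(0,1),f(1,1))
replace slot 3: 2·(3+(-1)) − (-1) = 5 → (3,-1,5)
replace slot 1: 2·((-1)+5) − 3 = 5 → (5,-1,5)

5,-1,5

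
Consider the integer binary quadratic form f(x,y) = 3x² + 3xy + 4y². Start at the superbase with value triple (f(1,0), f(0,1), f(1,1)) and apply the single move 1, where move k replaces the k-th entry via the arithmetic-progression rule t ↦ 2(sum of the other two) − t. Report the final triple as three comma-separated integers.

start (3,4,10) = (f(1,0),f(0,1),f(1,1))
replace slot 1: 2·(4+10) − 3 = 25 → (25,4,10)

25,4,10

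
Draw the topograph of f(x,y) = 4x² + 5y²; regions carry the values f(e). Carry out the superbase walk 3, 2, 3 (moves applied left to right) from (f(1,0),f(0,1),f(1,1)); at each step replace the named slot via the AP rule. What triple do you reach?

start (4,5,9) = (f(1,0),f(0,1),f(1,1))
replace slot 3: 2·(4+5) − 9 = 9 → (4,5,9)
replace slot 2: 2·(4+9) − 5 = 21 → (4,21,9)
replace slot 3: 2·(4+21) − 9 = 41 → (4,21,41)

4,21,41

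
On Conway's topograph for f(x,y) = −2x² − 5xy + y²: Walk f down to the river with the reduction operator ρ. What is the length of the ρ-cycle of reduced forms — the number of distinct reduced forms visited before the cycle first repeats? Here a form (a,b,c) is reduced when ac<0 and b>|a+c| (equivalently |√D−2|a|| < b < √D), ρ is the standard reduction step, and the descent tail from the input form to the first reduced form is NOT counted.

D = 33, ⌊√D⌋ = 5
descent: ρ → (1,5,-2)  [lands on river]
river: ρ → (-2,3,3)
river: ρ → (3,3,-2)
river: ρ → (-2,5,1)
ρ-cycle length = 4 (tail of 1 descent step not counted)

4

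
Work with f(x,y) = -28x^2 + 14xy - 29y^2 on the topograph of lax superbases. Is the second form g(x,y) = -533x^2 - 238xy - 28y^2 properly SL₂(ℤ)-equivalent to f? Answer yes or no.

D₁ = -3052, D₂ = -3052
f is negative-definite; reduce −f:
−f: reduced (well bottom): (28,-14,29) with a≤c, −a<b≤a
flip sign back: reduced form of f is (-28,14,-29)
g is negative-definite; reduce −g:
−g: flip: (533,238,28)→(28,-238,533)
−g: translate: b→-14 (≡-238 mod 56), so (28,-238,533)→(28,-14,29)
−g: reduced (well bottom): (28,-14,29) with a≤c, −a<b≤a
flip sign back: reduced form of g is (-28,14,-29)
reduced forms (-28, 14, -29) vs (-28, 14, -29) ⇒ equivalent

yes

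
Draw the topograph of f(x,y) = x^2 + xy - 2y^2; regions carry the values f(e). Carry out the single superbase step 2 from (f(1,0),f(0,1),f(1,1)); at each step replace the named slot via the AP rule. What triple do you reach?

start (1,-2,0) = (f(1,0),f(0,1),f(1,1))
replace slot 2: 2·(1+0) − (-2) = 4 → (1,4,0)

1,4,0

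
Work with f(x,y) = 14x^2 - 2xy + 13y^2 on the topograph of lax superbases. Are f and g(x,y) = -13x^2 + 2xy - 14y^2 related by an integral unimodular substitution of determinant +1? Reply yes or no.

D₁ = -724, D₂ = -724
f: flip: (14,-2,13)→(13,2,14)
f: reduced (well bottom): (13,2,14) with a≤c, −a<b≤a
g is negative-definite; reduce −g:
−g: reduced (well bottom): (13,-2,14) with a≤c, −a<b≤a
flip sign back: reduced form of g is (-13,2,-14)
reduced forms (13, 2, 14) vs (-13, 2, -14) ⇒ inequivalent

no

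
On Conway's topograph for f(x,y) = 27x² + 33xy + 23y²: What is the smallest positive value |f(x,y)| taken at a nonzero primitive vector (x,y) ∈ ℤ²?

translate: b→-21 (≡33 mod 54), so (27,33,23)→(27,-21,17)
flip: (27,-21,17)→(17,21,27)
translate: b→-13 (≡21 mod 34), so (17,21,27)→(17,-13,23)
reduced (well bottom): (17,-13,23) with a≤c, −a<b≤a
well minimum = a = 17

17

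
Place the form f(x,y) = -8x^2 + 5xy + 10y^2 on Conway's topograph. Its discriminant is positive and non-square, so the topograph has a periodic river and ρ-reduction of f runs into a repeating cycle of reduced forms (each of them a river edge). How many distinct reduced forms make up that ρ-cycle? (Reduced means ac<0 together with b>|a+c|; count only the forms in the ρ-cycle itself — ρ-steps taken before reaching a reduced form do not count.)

D = 345, ⌊√D⌋ = 18
river: ρ → (10,15,-3)
river: ρ → (-3,15,10)
river: ρ → (10,5,-8)
river: ρ → (-8,11,7)
river: ρ → (7,17,-2)
river: ρ → (-2,15,15)
river: ρ → (15,15,-2)
river: ρ → (-2,17,7)
river: ρ → (7,11,-8)
river: ρ → (-8,5,10)
ρ-cycle length = 10 (tail of 0 descent steps not counted)

10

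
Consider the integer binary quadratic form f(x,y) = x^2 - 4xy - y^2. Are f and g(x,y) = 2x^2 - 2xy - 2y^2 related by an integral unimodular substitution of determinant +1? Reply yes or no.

D₁ = 20, D₂ = 20
river cycle of f (length 2): (-1, 4, 1), (1, 4, -1)
river cycle of g (length 2): (-2, 2, 2), (2, 2, -2)
cycles differ ⇒ inequivalent

no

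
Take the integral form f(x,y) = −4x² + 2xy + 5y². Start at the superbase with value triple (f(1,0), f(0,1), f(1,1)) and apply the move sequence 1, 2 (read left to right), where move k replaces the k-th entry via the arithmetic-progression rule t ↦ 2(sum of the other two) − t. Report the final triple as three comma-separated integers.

start (-4,5,3) = (f(1,0),f(0,1),f(1,1))
replace slot 1: 2·(5+3) − (-4) = 20 → (20,5,3)
replace slot 2: 2·(20+3) − 5 = 41 → (20,41,3)

20,41,3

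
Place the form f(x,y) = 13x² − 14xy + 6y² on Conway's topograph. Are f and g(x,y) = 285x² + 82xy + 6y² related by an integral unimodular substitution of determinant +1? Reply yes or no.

D₁ = -116, D₂ = -116
f: translate: b→12 (≡-14 mod 26), so (13,-14,6)→(13,12,5)
f: flip: (13,12,5)→(5,-12,13)
f: translate: b→-2 (≡-12 mod 10), so (5,-12,13)→(5,-2,6)
f: reduced (well bottom): (5,-2,6) with a≤c, −a<b≤a
g: flip: (285,82,6)→(6,-82,285)
g: translate: b→2 (≡-82 mod 12), so (6,-82,285)→(6,2,5)
g: flip: (6,2,5)→(5,-2,6)
g: reduced (well bottom): (5,-2,6) with a≤c, −a<b≤a
reduced forms (5, -2, 6) vs (5, -2, 6) ⇒ equivalent

yes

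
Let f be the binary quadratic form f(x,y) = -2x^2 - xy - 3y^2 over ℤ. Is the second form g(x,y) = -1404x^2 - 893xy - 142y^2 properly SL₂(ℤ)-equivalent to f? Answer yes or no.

D₁ = -23, D₂ = -23
f is negative-definite; reduce −f:
−f: reduced (well bottom): (2,1,3) with a≤c, −a<b≤a
flip sign back: reduced form of f is (-2,-1,-3)
g is negative-definite; reduce −g:
−g: flip: (1404,893,142)→(142,-893,1404)
−g: translate: b→-41 (≡-893 mod 284), so (142,-893,1404)→(142,-41,3)
−g: flip: (142,-41,3)→(3,41,142)
−g: translate: b→-1 (≡41 mod 6), so (3,41,142)→(3,-1,2)
−g: flip: (3,-1,2)→(2,1,3)
−g: reduced (well bottom): (2,1,3) with a≤c, −a<b≤a
flip sign back: reduced form of g is (-2,-1,-3)
reduced forms (-2, -1, -3) vs (-2, -1, -3) ⇒ equivalent

yes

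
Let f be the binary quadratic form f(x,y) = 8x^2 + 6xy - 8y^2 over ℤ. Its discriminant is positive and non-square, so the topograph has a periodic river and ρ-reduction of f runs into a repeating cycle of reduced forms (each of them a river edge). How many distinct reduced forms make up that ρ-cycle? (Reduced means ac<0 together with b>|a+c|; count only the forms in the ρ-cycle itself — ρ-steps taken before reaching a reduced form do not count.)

D = 292, ⌊√D⌋ = 17
river: ρ → (-8,10,6)
river: ρ → (6,14,-4)
river: ρ → (-4,10,12)
river: ρ → (12,14,-2)
river: ρ → (-2,14,12)
river: ρ → (12,10,-4)
river: ρ → (-4,14,6)
river: ρ → (6,10,-8)
river: ρ → (-8,6,8)
river: ρ → (8,10,-6)
river: ρ → (-6,14,4)
river: ρ → (4,10,-12)
river: ρ → (-12,14,2)
river: ρ → (2,14,-12)
river: ρ → (-12,10,4)
river: ρ → (4,14,-6)
river: ρ → (-6,10,8)
river: ρ → (8,6,-8)
ρ-cycle length = 18 (tail of 0 descent steps not counted)

18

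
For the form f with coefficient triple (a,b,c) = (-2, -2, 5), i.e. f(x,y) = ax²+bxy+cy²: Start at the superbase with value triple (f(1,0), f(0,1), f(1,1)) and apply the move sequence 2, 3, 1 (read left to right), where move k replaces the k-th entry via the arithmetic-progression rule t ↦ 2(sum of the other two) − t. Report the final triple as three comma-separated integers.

start (-2,5,1) = (f(1,0),f(0,1),f(1,1))
replace slot 2: 2·((-2)+1) − 5 = -7 → (-2,-7,1)
replace slot 3: 2·((-2)+(-7)) − 1 = -19 → (-2,-7,-19)
replace slot 1: 2·((-7)+(-19)) − (-2) = -50 → (-50,-7,-19)

-50,-7,-19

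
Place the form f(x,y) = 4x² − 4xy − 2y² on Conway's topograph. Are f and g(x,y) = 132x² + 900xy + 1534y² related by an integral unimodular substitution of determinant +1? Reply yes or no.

D₁ = 48, D₂ = 48
river cycle of f (length 2): (-2, 4, 4), (4, 4, -2)
river cycle of g (length 2): (4, 4, -2), (-2, 4, 4)
cycles coincide ⇒ equivalent

yes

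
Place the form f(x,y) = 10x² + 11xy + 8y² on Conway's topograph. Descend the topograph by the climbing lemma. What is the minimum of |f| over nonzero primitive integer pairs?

translate: b→-9 (≡11 mod 20), so (10,11,8)→(10,-9,7)
flip: (10,-9,7)→(7,9,10)
translate: b→-5 (≡9 mod 14), so (7,9,10)→(7,-5,8)
reduced (well bottom): (7,-5,8) with a≤c, −a<b≤a
well minimum = a = 7

7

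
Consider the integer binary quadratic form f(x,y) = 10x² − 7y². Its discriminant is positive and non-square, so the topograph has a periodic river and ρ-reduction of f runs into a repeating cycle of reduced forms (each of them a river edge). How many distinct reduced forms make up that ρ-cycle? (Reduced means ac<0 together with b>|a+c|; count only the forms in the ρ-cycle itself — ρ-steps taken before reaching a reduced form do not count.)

D = 280, ⌊√D⌋ = 16
descent: ρ → (-7,14,3)  [lands on river]
river: ρ → (3,16,-2)
river: ρ → (-2,16,3)
river: ρ → (3,14,-7)
ρ-cycle length = 4 (tail of 1 descent step not counted)

4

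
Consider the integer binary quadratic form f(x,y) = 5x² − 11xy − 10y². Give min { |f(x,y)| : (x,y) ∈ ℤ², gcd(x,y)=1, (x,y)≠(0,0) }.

descent: ρ → (-10,11,5)  [lands on river]
river: ρ → (5,9,-12)
river: ρ → (-12,15,2)
river: ρ → (2,17,-4)
river: ρ → (-4,15,6)
river: ρ → (6,9,-10)
closes: descent 1, river 6
min |a| on river = 2

2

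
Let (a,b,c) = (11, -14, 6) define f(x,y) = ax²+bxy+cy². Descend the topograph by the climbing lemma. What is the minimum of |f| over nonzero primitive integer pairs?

translate: b→8 (≡-14 mod 22), so (11,-14,6)→(11,8,3)
flip: (11,8,3)→(3,-8,11)
translate: b→-2 (≡-8 mod 6), so (3,-8,11)→(3,-2,6)
reduced (well bottom): (3,-2,6) with a≤c, −a<b≤a
well minimum = a = 3

3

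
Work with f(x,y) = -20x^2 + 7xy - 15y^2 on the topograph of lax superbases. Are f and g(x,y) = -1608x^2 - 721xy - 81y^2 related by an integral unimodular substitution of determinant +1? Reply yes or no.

D₁ = -1151, D₂ = -1151
f is negative-definite; reduce −f:
−f: flip: (20,-7,15)→(15,7,20)
−f: reduced (well bottom): (15,7,20) with a≤c, −a<b≤a
flip sign back: reduced form of f is (-15,-7,-20)
g is negative-definite; reduce −g:
−g: flip: (1608,721,81)→(81,-721,1608)
−g: translate: b→-73 (≡-721 mod 162), so (81,-721,1608)→(81,-73,20)
−g: flip: (81,-73,20)→(20,73,81)
−g: translate: b→-7 (≡73 mod 40), so (20,73,81)→(20,-7,15)
−g: flip: (20,-7,15)→(15,7,20)
−g: reduced (well bottom): (15,7,20) with a≤c, −a<b≤a
flip sign back: reduced form of g is (-15,-7,-20)
reduced forms (-15, -7, -20) vs (-15, -7, -20) ⇒ equivalent

yes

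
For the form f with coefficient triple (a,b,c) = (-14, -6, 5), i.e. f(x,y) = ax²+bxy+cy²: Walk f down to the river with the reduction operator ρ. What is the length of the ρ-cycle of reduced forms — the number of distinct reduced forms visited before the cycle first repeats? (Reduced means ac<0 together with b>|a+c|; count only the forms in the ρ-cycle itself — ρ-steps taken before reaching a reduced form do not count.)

D = 316, ⌊√D⌋ = 17
descent: ρ → (5,16,-3)  [lands on river]
river: ρ → (-3,14,10)
river: ρ → (10,6,-7)
river: ρ → (-7,8,9)
river: ρ → (9,10,-6)
river: ρ → (-6,14,5)
ρ-cycle length = 6 (tail of 1 descent step not counted)

6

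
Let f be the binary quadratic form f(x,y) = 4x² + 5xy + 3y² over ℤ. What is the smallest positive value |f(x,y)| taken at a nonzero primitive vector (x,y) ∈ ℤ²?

translate: b→-3 (≡5 mod 8), so (4,5,3)→(4,-3,2)
flip: (4,-3,2)→(2,3,4)
translate: b→-1 (≡3 mod 4), so (2,3,4)→(2,-1,3)
reduced (well bottom): (2,-1,3) with a≤c, −a<b≤a
well minimum = a = 2

2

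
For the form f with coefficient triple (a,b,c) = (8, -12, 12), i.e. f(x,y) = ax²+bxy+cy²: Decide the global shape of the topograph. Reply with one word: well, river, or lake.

D = b²−4ac = (-12)² − 4·8·12 = -240
D < 0 ⇒ definite ⇒ every region one sign ⇒ single well

well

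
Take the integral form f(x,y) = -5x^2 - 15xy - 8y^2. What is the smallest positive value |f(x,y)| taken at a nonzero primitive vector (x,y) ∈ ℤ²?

descent: ρ → (-8,-1,2)
descent: ρ → (2,5,-5)  [lands on river]
river: ρ → (-5,5,2)
river: ρ → (2,7,-2)
river: ρ → (-2,5,5)
river: ρ → (5,5,-2)
river: ρ → (-2,7,2)
closes: descent 2, river 6
min |a| on river = 2

2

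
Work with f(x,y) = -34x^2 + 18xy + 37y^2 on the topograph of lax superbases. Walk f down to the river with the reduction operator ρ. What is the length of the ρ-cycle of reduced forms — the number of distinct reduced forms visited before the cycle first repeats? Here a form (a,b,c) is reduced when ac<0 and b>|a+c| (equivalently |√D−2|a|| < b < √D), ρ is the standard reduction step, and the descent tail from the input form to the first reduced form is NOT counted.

D = 5356, ⌊√D⌋ = 73
river: ρ → (37,56,-15)
river: ρ → (-15,64,21)
river: ρ → (21,62,-18)
river: ρ → (-18,46,45)
river: ρ → (45,44,-19)
river: ρ → (-19,70,6)
river: ρ → (6,62,-63)
river: ρ → (-63,64,5)
river: ρ → (5,66,-50)
river: ρ → (-50,34,21)
river: ρ → (21,50,-34)
river: ρ → (-34,18,37)
ρ-cycle length = 12 (tail of 0 descent steps not counted)

12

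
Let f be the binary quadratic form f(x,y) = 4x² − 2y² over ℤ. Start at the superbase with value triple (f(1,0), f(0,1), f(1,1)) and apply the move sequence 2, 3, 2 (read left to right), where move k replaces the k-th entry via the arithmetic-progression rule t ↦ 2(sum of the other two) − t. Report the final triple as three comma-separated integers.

start (4,-2,2) = (f(1,0),f(0,1),f(1,1))
replace slot 2: 2·(4+2) − (-2) = 14 → (4,14,2)
replace slot 3: 2·(4+14) − 2 = 34 → (4,14,34)
replace slot 2: 2·(4+34) − 14 = 62 → (4,62,34)

4,62,34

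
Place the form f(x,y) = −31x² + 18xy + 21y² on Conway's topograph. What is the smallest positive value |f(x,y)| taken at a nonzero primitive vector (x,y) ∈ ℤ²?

river: ρ → (21,24,-28)
river: ρ → (-28,32,17)
river: ρ → (17,36,-24)
river: ρ → (-24,12,29)
river: ρ → (29,46,-7)
river: ρ → (-7,52,8)
river: ρ → (8,44,-31)
river: ρ → (-31,18,21)
closes: descent 0, river 8
min |a| on river = 7

7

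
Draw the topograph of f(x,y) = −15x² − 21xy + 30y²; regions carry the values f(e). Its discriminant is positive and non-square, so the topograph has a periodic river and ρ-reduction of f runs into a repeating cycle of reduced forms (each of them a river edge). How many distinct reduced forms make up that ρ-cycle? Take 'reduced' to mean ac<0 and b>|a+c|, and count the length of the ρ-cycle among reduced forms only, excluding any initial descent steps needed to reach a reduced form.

D = 2241, ⌊√D⌋ = 47
descent: ρ → (30,21,-15)  [lands on river]
river: ρ → (-15,39,12)
river: ρ → (12,33,-24)
river: ρ → (-24,15,21)
river: ρ → (21,27,-18)
river: ρ → (-18,45,3)
river: ρ → (3,45,-18)
river: ρ → (-18,27,21)
river: ρ → (21,15,-24)
river: ρ → (-24,33,12)
river: ρ → (12,39,-15)
river: ρ → (-15,21,30)
river: ρ → (30,39,-6)
river: ρ → (-6,45,9)
river: ρ → (9,45,-6)
river: ρ → (-6,39,30)
ρ-cycle length = 16 (tail of 1 descent step not counted)

16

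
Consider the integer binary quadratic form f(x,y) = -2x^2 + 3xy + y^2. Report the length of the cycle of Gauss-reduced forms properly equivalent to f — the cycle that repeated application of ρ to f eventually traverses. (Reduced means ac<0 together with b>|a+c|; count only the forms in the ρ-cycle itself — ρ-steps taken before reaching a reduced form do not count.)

D = 17, ⌊√D⌋ = 4
river: ρ → (1,3,-2)
river: ρ → (-2,1,2)
river: ρ → (2,3,-1)
river: ρ → (-1,3,2)
river: ρ → (2,1,-2)
river: ρ → (-2,3,1)
ρ-cycle length = 6 (tail of 0 descent steps not counted)

6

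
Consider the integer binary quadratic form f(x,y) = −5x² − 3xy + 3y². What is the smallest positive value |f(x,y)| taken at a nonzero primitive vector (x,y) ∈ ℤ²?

descent: ρ → (3,3,-5)  [lands on river]
river: ρ → (-5,7,1)
river: ρ → (1,7,-5)
river: ρ → (-5,3,3)
closes: descent 1, river 4
min |a| on river = 1

1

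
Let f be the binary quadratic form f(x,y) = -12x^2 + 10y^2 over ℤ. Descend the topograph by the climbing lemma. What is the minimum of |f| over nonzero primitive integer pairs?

descent: ρ → (10,20,-2)  [lands on river]
river: ρ → (-2,20,10)
closes: descent 1, river 2
min |a| on river = 2

2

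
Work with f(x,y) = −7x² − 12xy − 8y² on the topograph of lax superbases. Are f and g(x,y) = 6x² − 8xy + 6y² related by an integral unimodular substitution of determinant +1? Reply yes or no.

D₁ = -80, D₂ = -80
f is negative-definite; reduce −f:
−f: translate: b→-2 (≡12 mod 14), so (7,12,8)→(7,-2,3)
−f: flip: (7,-2,3)→(3,2,7)
−f: reduced (well bottom): (3,2,7) with a≤c, −a<b≤a
flip sign back: reduced form of f is (-3,-2,-7)
g: translate: b→4 (≡-8 mod 12), so (6,-8,6)→(6,4,4)
g: flip: (6,4,4)→(4,-4,6)
g: translate: b→4 (≡-4 mod 8), so (4,-4,6)→(4,4,6)
g: reduced (well bottom): (4,4,6) with a≤c, −a<b≤a
reduced forms (-3, -2, -7) vs (4, 4, 6) ⇒ inequivalent

no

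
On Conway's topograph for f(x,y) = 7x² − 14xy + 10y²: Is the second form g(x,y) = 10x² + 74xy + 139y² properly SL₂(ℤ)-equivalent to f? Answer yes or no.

D₁ = -84, D₂ = -84
f: translate: b→0 (≡-14 mod 14), so (7,-14,10)→(7,0,3)
f: flip: (7,0,3)→(3,0,7)
f: reduced (well bottom): (3,0,7) with a≤c, −a<b≤a
g: translate: b→-6 (≡74 mod 20), so (10,74,139)→(10,-6,3)
g: flip: (10,-6,3)→(3,6,10)
g: translate: b→0 (≡6 mod 6), so (3,6,10)→(3,0,7)
g: reduced (well bottom): (3,0,7) with a≤c, −a<b≤a
reduced forms (3, 0, 7) vs (3, 0, 7) ⇒ equivalent

yes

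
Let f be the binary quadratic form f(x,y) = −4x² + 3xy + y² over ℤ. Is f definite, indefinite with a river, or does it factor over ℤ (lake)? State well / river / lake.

D = b²−4ac = 3² − 4·(-4)·1 = 25
D = 5² is a perfect square ⇒ form factors over ℤ ⇒ lakes

lake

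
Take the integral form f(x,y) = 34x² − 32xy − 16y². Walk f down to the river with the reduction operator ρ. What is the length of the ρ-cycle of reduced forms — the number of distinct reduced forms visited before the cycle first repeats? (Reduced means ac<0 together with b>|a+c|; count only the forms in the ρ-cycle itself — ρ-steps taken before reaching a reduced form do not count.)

D = 3200, ⌊√D⌋ = 56
descent: ρ → (-16,32,34)  [lands on river]
river: ρ → (34,36,-14)
river: ρ → (-14,48,16)
river: ρ → (16,48,-14)
river: ρ → (-14,36,34)
river: ρ → (34,32,-16)
ρ-cycle length = 6 (tail of 1 descent step not counted)

6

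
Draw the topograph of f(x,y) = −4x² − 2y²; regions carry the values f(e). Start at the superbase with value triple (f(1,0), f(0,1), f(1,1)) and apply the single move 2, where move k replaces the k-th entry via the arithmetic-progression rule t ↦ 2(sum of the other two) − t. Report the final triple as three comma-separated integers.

start (-4,-2,-6) = (f(1,0),f(0,1),f(1,1))
replace slot 2: 2·((-4)+(-6)) − (-2) = -18 → (-4,-18,-6)

-4,-18,-6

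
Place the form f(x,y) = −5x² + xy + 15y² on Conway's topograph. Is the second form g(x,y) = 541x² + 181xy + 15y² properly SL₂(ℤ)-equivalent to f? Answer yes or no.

D₁ = 301, D₂ = 301
river cycle of f (length 10): (-5, 11, 9), (9, 7, -7), (-7, 7, 9), (9, 11, -5), (-5, 9, 11), (11, 13, -3), (-3, 17, 1), (1, 17, -3), (-3, 13, 11), (11, 9, -5)
river cycle of g (length 10): (-5, 11, 9), (9, 7, -7), (-7, 7, 9), (9, 11, -5), (-5, 9, 11), (11, 13, -3), (-3, 17, 1), (1, 17, -3), (-3, 13, 11), (11, 9, -5)
cycles coincide ⇒ equivalent

yes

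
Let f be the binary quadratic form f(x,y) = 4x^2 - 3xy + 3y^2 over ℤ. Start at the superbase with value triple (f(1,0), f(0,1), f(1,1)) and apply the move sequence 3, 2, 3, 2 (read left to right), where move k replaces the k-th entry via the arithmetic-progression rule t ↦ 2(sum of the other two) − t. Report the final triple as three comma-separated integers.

start (4,3,4) = (f(1,0),f(0,1),f(1,1))
replace slot 3: 2·(4+3) − 4 = 10 → (4,3,10)
replace slot 2: 2·(4+10) − 3 = 25 → (4,25,10)
replace slot 3: 2·(4+25) − 10 = 48 → (4,25,48)
replace slot 2: 2·(4+48) − 25 = 79 → (4,79,48)

4,79,48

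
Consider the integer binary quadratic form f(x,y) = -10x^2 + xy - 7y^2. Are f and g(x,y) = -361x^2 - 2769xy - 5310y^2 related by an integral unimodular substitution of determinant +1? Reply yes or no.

D₁ = -279, D₂ = -279
f is negative-definite; reduce −f:
−f: flip: (10,-1,7)→(7,1,10)
−f: reduced (well bottom): (7,1,10) with a≤c, −a<b≤a
flip sign back: reduced form of f is (-7,-1,-10)
g is negative-definite; reduce −g:
−g: translate: b→-119 (≡2769 mod 722), so (361,2769,5310)→(361,-119,10)
−g: flip: (361,-119,10)→(10,119,361)
−g: translate: b→-1 (≡119 mod 20), so (10,119,361)→(10,-1,7)
−g: flip: (10,-1,7)→(7,1,10)
−g: reduced (well bottom): (7,1,10) with a≤c, −a<b≤a
flip sign back: reduced form of g is (-7,-1,-10)
reduced forms (-7, -1, -10) vs (-7, -1, -10) ⇒ equivalent

yes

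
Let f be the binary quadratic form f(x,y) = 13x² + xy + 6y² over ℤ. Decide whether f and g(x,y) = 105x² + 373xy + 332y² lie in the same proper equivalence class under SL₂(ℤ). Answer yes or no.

D₁ = -311, D₂ = -311
f: flip: (13,1,6)→(6,-1,13)
f: reduced (well bottom): (6,-1,13) with a≤c, −a<b≤a
g: translate: b→-47 (≡373 mod 210), so (105,373,332)→(105,-47,6)
g: flip: (105,-47,6)→(6,47,105)
g: translate: b→-1 (≡47 mod 12), so (6,47,105)→(6,-1,13)
g: reduced (well bottom): (6,-1,13) with a≤c, −a<b≤a
reduced forms (6, -1, 13) vs (6, -1, 13) ⇒ equivalent

yes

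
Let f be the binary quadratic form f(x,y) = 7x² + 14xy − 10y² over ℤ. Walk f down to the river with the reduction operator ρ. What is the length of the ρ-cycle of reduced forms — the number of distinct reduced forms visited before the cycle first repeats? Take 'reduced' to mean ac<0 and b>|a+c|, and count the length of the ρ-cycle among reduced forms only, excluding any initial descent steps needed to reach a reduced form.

D = 476, ⌊√D⌋ = 21
river: ρ → (-10,6,11)
river: ρ → (11,16,-5)
river: ρ → (-5,14,14)
river: ρ → (14,14,-5)
river: ρ → (-5,16,11)
river: ρ → (11,6,-10)
river: ρ → (-10,14,7)
river: ρ → (7,14,-10)
ρ-cycle length = 8 (tail of 0 descent steps not counted)

8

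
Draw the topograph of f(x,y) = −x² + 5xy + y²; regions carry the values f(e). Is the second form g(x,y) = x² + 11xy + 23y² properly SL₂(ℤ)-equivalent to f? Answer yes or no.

D₁ = 29, D₂ = 29
river cycle of f (length 2): (1, 5, -1), (-1, 5, 1)
river cycle of g (length 2): (1, 5, -1), (-1, 5, 1)
cycles coincide ⇒ equivalent

yes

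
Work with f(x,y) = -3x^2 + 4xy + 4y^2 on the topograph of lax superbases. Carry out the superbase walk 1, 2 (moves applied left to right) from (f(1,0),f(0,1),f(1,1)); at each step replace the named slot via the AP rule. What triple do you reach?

start (-3,4,5) = (f(1,0),f(0,1),f(1,1))
replace slot 1: 2·(4+5) − (-3) = 21 → (21,4,5)
replace slot 2: 2·(21+5) − 4 = 48 → (21,48,5)

21,48,5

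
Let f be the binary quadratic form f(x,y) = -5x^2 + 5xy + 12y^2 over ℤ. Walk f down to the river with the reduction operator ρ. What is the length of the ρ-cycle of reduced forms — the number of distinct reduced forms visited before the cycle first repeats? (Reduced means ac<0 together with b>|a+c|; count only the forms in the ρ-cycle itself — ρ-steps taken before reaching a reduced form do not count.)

D = 265, ⌊√D⌋ = 16
descent: ρ → (12,-5,-5)
descent: ρ → (-5,15,2)  [lands on river]
river: ρ → (2,13,-12)
river: ρ → (-12,11,3)
river: ρ → (3,13,-8)
river: ρ → (-8,3,8)
river: ρ → (8,13,-3)
river: ρ → (-3,11,12)
river: ρ → (12,13,-2)
river: ρ → (-2,15,5)
river: ρ → (5,15,-2)
river: ρ → (-2,13,12)
river: ρ → (12,11,-3)
river: ρ → (-3,13,8)
river: ρ → (8,3,-8)
river: ρ → (-8,13,3)
river: ρ → (3,11,-12)
river: ρ → (-12,13,2)
river: ρ → (2,15,-5)
ρ-cycle length = 18 (tail of 2 descent steps not counted)

18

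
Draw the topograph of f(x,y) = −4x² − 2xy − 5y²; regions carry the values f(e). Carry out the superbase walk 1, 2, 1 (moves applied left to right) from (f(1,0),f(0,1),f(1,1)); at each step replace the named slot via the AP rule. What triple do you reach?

start (-4,-5,-11) = (f(1,0),f(0,1),f(1,1))
replace slot 1: 2·((-5)+(-11)) − (-4) = -28 → (-28,-5,-11)
replace slot 2: 2·((-28)+(-11)) − (-5) = -73 → (-28,-73,-11)
replace slot 1: 2·((-73)+(-11)) − (-28) = -140 → (-140,-73,-11)

-140,-73,-11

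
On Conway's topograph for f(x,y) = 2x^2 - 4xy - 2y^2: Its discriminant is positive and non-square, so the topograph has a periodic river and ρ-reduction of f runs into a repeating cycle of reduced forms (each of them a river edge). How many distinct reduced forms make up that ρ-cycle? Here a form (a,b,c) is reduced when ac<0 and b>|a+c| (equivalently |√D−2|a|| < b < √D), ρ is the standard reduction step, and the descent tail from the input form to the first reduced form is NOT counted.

D = 32, ⌊√D⌋ = 5
descent: ρ → (-2,4,2)  [lands on river]
river: ρ → (2,4,-2)
ρ-cycle length = 2 (tail of 1 descent step not counted)

2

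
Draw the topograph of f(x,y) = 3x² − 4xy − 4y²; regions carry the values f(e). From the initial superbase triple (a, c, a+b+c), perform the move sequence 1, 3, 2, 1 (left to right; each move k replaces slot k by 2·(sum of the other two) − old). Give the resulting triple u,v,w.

start (3,-4,-5) = (f(1,0),f(0,1),f(1,1))
replace slot 1: 2·((-4)+(-5)) − 3 = -21 → (-21,-4,-5)
replace slot 3: 2·((-21)+(-4)) − (-5) = -45 → (-21,-4,-45)
replace slot 2: 2·((-21)+(-45)) − (-4) = -128 → (-21,-128,-45)
replace slot 1: 2·((-128)+(-45)) − (-21) = -325 → (-325,-128,-45)

-325,-128,-45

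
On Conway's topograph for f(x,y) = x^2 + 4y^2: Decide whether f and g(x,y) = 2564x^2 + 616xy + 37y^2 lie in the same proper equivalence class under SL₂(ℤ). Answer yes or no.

D₁ = -16, D₂ = -16
f: reduced (well bottom): (1,0,4) with a≤c, −a<b≤a
g: flip: (2564,616,37)→(37,-616,2564)
g: translate: b→-24 (≡-616 mod 74), so (37,-616,2564)→(37,-24,4)
g: flip: (37,-24,4)→(4,24,37)
g: translate: b→0 (≡24 mod 8), so (4,24,37)→(4,0,1)
g: flip: (4,0,1)→(1,0,4)
g: reduced (well bottom): (1,0,4) with a≤c, −a<b≤a
reduced forms (1, 0, 4) vs (1, 0, 4) ⇒ equivalent

yes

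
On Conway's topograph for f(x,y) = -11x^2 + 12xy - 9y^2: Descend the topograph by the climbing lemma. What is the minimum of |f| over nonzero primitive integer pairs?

translate: b→10 (≡-12 mod 22), so (11,-12,9)→(11,10,8)
flip: (11,10,8)→(8,-10,11)
translate: b→6 (≡-10 mod 16), so (8,-10,11)→(8,6,9)
reduced (well bottom): (8,6,9) with a≤c, −a<b≤a
well minimum |f| = |-8| = 8 (negative-definite)

8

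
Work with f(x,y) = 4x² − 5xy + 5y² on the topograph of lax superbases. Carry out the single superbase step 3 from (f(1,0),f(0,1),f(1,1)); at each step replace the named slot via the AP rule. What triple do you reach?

start (4,5,4) = (f(1,0),f(0,1),f(1,1))
replace slot 3: 2·(4+5) − 4 = 14 → (4,5,14)

4,5,14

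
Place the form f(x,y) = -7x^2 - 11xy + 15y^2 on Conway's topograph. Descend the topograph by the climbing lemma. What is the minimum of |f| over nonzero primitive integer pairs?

descent: ρ → (15,11,-7)  [lands on river]
river: ρ → (-7,17,9)
river: ρ → (9,19,-5)
river: ρ → (-5,21,5)
river: ρ → (5,19,-9)
river: ρ → (-9,17,7)
river: ρ → (7,11,-15)
river: ρ → (-15,19,3)
river: ρ → (3,23,-1)
river: ρ → (-1,23,3)
river: ρ → (3,19,-15)
river: ρ → (-15,11,7)
river: ρ → (7,17,-9)
river: ρ → (-9,19,5)
river: ρ → (5,21,-5)
river: ρ → (-5,19,9)
river: ρ → (9,17,-7)
river: ρ → (-7,11,15)
river: ρ → (15,19,-3)
river: ρ → (-3,23,1)
river: ρ → (1,23,-3)
river: ρ → (-3,19,15)
closes: descent 1, river 22
min |a| on river = 1

1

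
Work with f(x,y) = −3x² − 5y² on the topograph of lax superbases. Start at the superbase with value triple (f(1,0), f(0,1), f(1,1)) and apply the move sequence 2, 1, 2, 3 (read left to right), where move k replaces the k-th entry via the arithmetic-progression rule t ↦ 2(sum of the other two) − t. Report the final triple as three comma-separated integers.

start (-3,-5,-8) = (f(1,0),f(0,1),f(1,1))
replace slot 2: 2·((-3)+(-8)) − (-5) = -17 → (-3,-17,-8)
replace slot 1: 2·((-17)+(-8)) − (-3) = -47 → (-47,-17,-8)
replace slot 2: 2·((-47)+(-8)) − (-17) = -93 → (-47,-93,-8)
replace slot 3: 2·((-47)+(-93)) − (-8) = -272 → (-47,-93,-272)

-47,-93,-272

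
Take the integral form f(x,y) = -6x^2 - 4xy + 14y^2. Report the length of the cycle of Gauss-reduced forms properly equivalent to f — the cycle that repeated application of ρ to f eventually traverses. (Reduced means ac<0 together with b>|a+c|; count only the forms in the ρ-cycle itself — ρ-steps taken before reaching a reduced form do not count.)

D = 352, ⌊√D⌋ = 18
descent: ρ → (14,4,-6)
descent: ρ → (-6,8,12)  [lands on river]
river: ρ → (12,16,-2)
river: ρ → (-2,16,12)
river: ρ → (12,8,-6)
river: ρ → (-6,16,4)
river: ρ → (4,16,-6)
ρ-cycle length = 6 (tail of 2 descent steps not counted)

6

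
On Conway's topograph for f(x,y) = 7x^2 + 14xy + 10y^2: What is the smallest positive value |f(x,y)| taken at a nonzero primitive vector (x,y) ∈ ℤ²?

translate: b→0 (≡14 mod 14), so (7,14,10)→(7,0,3)
flip: (7,0,3)→(3,0,7)
reduced (well bottom): (3,0,7) with a≤c, −a<b≤a
well minimum = a = 3

3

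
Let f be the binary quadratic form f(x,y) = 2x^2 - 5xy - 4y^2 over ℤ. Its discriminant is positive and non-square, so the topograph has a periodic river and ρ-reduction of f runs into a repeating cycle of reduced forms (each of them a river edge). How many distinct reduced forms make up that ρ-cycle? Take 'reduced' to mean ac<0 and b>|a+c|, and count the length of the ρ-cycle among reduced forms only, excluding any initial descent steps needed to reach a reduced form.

D = 57, ⌊√D⌋ = 7
descent: ρ → (-4,5,2)  [lands on river]
river: ρ → (2,7,-1)
river: ρ → (-1,7,2)
river: ρ → (2,5,-4)
river: ρ → (-4,3,3)
river: ρ → (3,3,-4)
ρ-cycle length = 6 (tail of 1 descent step not counted)

6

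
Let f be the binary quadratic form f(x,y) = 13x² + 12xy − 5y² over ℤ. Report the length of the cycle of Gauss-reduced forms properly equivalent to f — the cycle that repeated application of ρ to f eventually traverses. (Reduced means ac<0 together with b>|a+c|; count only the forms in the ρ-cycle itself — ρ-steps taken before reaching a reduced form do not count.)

D = 404, ⌊√D⌋ = 20
river: ρ → (-5,18,4)
river: ρ → (4,14,-13)
river: ρ → (-13,12,5)
river: ρ → (5,18,-4)
river: ρ → (-4,14,13)
river: ρ → (13,12,-5)
ρ-cycle length = 6 (tail of 0 descent steps not counted)

6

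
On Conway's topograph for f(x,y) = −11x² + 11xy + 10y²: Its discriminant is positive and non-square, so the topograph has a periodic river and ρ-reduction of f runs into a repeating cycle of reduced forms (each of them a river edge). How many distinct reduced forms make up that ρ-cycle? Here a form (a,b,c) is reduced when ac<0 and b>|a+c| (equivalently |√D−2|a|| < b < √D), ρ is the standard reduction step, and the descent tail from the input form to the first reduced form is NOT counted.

D = 561, ⌊√D⌋ = 23
river: ρ → (10,9,-12)
river: ρ → (-12,15,7)
river: ρ → (7,13,-14)
river: ρ → (-14,15,6)
river: ρ → (6,21,-5)
river: ρ → (-5,19,10)
river: ρ → (10,21,-3)
river: ρ → (-3,21,10)
river: ρ → (10,19,-5)
river: ρ → (-5,21,6)
river: ρ → (6,15,-14)
river: ρ → (-14,13,7)
river: ρ → (7,15,-12)
river: ρ → (-12,9,10)
river: ρ → (10,11,-11)
river: ρ → (-11,11,10)
ρ-cycle length = 16 (tail of 0 descent steps not counted)

16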